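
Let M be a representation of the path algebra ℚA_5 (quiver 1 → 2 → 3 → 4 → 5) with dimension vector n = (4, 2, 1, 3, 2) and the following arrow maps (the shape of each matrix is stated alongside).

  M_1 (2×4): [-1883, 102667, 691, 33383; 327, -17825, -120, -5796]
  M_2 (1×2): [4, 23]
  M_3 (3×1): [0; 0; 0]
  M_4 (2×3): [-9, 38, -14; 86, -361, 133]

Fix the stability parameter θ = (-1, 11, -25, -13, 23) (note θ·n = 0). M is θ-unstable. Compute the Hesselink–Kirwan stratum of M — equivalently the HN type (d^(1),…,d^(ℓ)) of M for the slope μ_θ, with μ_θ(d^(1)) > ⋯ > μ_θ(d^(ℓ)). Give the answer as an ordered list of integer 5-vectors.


Interval decomposition of M: I[1,1]^2, I[1,2], I[1,3], I[4,4], I[4,5]^2.
HN type (ℓ=5): μ^(1)=23; μ^(2)=11; μ^(3)=-1; μ^(4)=-5; μ^(5)=-13

((0, 0, 0, 0, 2); (0, 1, 0, 0, 0); (3, 0, 0, 0, 0); (1, 1, 1, 0, 0); (0, 0, 0, 3, 0))


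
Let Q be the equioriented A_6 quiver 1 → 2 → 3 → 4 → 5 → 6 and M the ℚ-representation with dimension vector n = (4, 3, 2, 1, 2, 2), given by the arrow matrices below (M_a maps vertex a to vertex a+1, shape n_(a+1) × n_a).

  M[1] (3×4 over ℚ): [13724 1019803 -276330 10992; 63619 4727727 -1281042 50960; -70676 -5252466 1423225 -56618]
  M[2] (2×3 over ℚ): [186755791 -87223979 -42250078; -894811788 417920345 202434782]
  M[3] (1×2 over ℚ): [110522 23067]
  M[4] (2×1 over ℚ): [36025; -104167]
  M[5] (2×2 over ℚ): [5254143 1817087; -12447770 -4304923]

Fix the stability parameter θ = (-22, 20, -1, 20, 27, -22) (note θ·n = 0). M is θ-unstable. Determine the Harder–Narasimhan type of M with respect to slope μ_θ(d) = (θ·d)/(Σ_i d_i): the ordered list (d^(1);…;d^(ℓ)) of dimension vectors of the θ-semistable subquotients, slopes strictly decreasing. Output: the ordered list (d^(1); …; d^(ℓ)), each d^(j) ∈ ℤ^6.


Via rank(M_{q-1}∘⋯∘M_p): M ≅ I[1,1], I[1,2], I[1,3], I[1,6], I[5,6].
μ_θ-semistable layers: μ^(1)=20; μ^(2)=19/2; μ^(3)=44/5; μ^(4)=5/2; μ^(5)=-22

((0, 1, 0, 0, 0, 0); (0, 1, 1, 0, 0, 0); (0, 1, 1, 1, 1, 1); (0, 0, 0, 0, 1, 1); (4, 0, 0, 0, 0, 0))


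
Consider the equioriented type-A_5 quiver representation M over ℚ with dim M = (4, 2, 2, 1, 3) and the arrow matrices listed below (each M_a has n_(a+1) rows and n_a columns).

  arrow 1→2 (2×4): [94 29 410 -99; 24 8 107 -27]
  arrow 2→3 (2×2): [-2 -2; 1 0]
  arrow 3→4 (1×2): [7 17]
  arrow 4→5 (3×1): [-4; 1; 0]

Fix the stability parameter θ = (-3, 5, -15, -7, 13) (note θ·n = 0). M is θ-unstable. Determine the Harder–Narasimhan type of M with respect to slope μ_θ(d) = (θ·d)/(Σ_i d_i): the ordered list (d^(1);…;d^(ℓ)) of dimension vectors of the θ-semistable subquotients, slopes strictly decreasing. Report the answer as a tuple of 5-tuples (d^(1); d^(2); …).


Interval decomposition of M: I[1,1]^2, I[1,3], I[1,5], I[5,5]^2.
HN type (ℓ=4): μ^(1)=13; μ^(2)=-3; μ^(3)=-13/3; μ^(4)=-5

((0, 0, 0, 0, 3); (2, 0, 0, 0, 0); (1, 1, 1, 0, 0); (1, 1, 1, 1, 0))


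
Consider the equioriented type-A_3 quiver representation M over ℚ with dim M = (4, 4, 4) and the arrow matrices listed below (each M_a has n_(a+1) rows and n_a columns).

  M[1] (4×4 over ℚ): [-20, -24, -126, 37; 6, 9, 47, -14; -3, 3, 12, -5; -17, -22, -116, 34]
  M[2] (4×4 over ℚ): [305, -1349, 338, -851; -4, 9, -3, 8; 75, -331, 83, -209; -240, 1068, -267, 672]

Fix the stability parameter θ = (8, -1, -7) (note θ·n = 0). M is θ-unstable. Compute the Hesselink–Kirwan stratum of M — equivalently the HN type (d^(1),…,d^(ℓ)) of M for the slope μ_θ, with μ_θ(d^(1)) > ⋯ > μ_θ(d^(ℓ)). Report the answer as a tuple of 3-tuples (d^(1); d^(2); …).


Interval decomposition of M: I[1,2], I[1,3]^3, I[3,3].
HN type (ℓ=3): μ^(1)=7/2; μ^(2)=0; μ^(3)=-7

((1, 1, 0); (3, 3, 3); (0, 0, 1))


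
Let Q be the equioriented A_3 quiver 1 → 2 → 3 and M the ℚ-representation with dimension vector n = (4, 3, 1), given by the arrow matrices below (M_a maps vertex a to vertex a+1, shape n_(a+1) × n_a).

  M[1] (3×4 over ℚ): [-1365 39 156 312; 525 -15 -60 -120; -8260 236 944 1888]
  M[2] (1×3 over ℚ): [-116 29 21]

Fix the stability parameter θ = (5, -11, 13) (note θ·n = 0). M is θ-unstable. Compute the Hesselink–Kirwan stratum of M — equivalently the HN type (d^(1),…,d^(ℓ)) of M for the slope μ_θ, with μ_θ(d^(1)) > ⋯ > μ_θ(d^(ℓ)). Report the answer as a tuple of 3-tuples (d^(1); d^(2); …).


Interval decomposition of M: I[1,1]^3, I[1,3], I[2,2]^2.
HN type (ℓ=4): μ^(1)=13; μ^(2)=5; μ^(3)=-3; μ^(4)=-11

((0, 0, 1); (3, 0, 0); (1, 1, 0); (0, 2, 0))


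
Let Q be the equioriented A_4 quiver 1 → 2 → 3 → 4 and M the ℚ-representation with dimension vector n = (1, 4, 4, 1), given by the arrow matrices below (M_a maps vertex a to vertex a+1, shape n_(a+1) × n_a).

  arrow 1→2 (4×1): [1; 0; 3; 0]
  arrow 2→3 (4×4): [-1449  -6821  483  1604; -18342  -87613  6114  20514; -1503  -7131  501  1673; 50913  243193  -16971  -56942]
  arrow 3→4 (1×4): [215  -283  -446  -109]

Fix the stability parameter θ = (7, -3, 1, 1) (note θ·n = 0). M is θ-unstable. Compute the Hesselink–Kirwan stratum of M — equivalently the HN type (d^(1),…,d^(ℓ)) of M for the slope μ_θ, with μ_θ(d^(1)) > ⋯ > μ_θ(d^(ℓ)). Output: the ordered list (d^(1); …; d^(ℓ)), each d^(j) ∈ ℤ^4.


Barcode: M ≅ I[1,2], I[2,3]^2, I[2,4], I[3,3]. HN layers by μ_θ (3 steps, strictly decreasing):
  μ^(1)=2; μ^(2)=1; μ^(3)=-3

((1, 1, 0, 0); (0, 0, 4, 1); (0, 3, 0, 0))


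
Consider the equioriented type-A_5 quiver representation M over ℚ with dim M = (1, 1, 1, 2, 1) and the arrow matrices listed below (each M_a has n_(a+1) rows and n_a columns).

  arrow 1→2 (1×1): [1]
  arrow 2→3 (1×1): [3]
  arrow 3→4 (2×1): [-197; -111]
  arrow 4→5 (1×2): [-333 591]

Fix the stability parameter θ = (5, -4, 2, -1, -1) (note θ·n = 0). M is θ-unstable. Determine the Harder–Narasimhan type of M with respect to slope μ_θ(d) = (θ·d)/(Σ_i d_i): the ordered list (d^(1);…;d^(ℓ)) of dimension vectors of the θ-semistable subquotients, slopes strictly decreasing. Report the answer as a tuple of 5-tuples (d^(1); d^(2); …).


Barcode: M ≅ I[1,4], I[4,5]. HN layers by μ_θ (2 steps, strictly decreasing):
  μ^(1)=1/2; μ^(2)=-1

((1, 1, 1, 1, 0); (0, 0, 0, 1, 1))


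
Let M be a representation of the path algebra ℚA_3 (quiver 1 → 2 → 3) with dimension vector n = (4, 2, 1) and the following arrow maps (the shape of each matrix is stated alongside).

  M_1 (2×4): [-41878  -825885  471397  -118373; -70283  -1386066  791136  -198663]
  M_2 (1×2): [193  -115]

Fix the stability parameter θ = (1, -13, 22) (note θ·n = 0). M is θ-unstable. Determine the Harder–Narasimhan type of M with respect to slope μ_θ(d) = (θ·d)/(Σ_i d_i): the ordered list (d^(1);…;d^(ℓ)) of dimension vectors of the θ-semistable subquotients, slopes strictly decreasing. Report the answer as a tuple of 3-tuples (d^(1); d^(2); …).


Barcode: M ≅ I[1,1]^2, I[1,2], I[1,3]. HN layers by μ_θ (3 steps, strictly decreasing):
  μ^(1)=22; μ^(2)=1; μ^(3)=-6

((0, 0, 1); (2, 0, 0); (2, 2, 0))


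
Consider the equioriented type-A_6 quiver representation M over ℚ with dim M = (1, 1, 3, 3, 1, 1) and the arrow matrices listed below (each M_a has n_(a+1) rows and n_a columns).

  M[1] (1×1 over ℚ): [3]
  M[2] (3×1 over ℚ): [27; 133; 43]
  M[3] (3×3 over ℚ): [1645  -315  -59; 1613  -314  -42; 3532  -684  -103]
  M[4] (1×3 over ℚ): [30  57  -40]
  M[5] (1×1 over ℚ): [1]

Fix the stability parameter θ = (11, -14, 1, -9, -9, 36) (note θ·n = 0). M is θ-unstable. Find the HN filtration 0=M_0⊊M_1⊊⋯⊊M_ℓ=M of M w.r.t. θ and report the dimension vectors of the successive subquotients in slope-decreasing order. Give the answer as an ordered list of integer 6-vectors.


Barcode: M ≅ I[1,6], I[3,4]^2. HN layers by μ_θ (2 steps, strictly decreasing):
  μ^(1)=36; μ^(2)=-4

((0, 0, 0, 0, 0, 1); (1, 1, 3, 3, 1, 0))


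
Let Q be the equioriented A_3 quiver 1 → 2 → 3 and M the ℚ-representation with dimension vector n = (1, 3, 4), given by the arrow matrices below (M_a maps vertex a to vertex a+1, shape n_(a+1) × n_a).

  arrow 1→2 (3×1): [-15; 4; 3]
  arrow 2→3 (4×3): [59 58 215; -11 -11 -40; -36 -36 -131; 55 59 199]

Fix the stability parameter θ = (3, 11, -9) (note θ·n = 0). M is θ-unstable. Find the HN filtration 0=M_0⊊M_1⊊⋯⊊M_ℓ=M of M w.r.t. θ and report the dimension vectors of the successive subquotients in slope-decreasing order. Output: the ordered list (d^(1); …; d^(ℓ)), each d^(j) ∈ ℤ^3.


Barcode: M ≅ I[1,3], I[2,3]^2, I[3,3]. HN layers by μ_θ (3 steps, strictly decreasing):
  μ^(1)=5/3; μ^(2)=1; μ^(3)=-9

((1, 1, 1); (0, 2, 2); (0, 0, 1))


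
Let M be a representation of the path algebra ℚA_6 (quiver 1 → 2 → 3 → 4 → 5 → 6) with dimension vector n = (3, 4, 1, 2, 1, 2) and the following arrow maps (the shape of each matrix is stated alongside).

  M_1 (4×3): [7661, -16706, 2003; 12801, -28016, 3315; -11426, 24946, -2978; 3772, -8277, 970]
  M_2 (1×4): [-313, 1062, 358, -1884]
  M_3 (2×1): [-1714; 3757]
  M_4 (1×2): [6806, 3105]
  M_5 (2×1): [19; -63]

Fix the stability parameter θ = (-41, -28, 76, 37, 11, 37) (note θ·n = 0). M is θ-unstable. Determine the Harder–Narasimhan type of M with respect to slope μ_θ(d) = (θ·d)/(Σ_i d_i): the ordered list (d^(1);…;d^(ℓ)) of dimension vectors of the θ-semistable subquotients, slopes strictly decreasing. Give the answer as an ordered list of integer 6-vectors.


Interval decomposition of M: I[1,1], I[1,2], I[1,6], I[2,2]^2, I[4,4], I[6,6].
HN type (ℓ=4): μ^(1)=161/4; μ^(2)=37; μ^(3)=-28; μ^(4)=-41

((0, 0, 1, 1, 1, 1); (0, 0, 0, 1, 0, 1); (0, 4, 0, 0, 0, 0); (3, 0, 0, 0, 0, 0))


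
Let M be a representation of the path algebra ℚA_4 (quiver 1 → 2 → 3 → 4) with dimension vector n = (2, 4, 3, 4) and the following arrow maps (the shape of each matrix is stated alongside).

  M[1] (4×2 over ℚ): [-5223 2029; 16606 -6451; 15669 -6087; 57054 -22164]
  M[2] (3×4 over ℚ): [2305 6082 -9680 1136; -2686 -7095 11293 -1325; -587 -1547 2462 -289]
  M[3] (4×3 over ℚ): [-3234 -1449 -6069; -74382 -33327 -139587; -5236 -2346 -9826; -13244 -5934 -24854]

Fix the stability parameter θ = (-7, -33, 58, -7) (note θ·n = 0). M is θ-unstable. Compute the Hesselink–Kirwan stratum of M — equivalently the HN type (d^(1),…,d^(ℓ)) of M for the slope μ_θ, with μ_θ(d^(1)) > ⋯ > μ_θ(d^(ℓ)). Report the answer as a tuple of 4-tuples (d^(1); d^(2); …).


Barcode: M ≅ I[1,3], I[1,4], I[2,2], I[2,3], I[4,4]^3. HN layers by μ_θ (5 steps, strictly decreasing):
  μ^(1)=58; μ^(2)=51/2; μ^(3)=-7; μ^(4)=-20; μ^(5)=-33

((0, 0, 2, 0); (0, 0, 1, 1); (0, 0, 0, 3); (2, 2, 0, 0); (0, 2, 0, 0))


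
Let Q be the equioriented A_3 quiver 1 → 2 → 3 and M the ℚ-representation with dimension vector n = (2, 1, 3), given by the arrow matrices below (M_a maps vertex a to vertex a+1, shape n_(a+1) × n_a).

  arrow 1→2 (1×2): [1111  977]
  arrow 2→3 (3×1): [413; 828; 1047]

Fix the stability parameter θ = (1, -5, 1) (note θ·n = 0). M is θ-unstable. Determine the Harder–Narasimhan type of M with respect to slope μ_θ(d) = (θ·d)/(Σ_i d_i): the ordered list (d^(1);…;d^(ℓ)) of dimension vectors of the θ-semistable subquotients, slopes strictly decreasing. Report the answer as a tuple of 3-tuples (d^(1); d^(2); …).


Via rank(M_{q-1}∘⋯∘M_p): M ≅ I[1,1], I[1,3], I[3,3]^2.
μ_θ-semistable layers: μ^(1)=1; μ^(2)=-2

((1, 0, 3); (1, 1, 0))


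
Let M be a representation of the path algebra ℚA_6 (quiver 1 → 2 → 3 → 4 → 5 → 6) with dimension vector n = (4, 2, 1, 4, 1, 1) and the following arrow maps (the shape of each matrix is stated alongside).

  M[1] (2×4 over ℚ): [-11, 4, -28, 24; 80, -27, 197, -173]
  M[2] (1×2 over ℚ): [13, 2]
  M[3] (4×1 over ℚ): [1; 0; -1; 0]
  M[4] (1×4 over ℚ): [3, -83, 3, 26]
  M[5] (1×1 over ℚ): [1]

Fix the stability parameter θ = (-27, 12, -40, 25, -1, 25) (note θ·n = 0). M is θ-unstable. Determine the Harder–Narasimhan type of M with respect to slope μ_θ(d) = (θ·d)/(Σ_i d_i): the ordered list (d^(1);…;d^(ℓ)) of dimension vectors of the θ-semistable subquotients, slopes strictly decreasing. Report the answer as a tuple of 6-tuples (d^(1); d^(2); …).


Barcode: M ≅ I[1,1]^2, I[1,2], I[1,4], I[4,4]^2, I[4,6]. HN layers by μ_θ (4 steps, strictly decreasing):
  μ^(1)=25; μ^(2)=12; μ^(3)=-14; μ^(4)=-27

((0, 0, 0, 3, 0, 1); (0, 1, 0, 1, 1, 0); (0, 1, 1, 0, 0, 0); (4, 0, 0, 0, 0, 0))


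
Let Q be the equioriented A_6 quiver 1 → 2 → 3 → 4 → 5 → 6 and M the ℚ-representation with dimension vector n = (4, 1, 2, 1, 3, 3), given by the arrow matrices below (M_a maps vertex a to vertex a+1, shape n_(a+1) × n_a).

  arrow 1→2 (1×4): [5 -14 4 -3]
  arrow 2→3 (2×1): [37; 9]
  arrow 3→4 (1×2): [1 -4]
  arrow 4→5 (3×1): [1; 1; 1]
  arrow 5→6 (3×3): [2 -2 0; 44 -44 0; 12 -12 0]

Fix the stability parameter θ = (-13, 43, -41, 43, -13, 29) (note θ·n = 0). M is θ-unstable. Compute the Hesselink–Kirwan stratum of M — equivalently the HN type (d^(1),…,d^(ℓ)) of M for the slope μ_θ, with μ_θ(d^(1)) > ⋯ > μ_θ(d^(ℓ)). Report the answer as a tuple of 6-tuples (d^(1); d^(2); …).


Interval decomposition of M: I[1,1]^3, I[1,5], I[3,3], I[5,5], I[5,6], I[6,6]^2.
HN type (ℓ=5): μ^(1)=29; μ^(2)=15; μ^(3)=1; μ^(4)=-13; μ^(5)=-41

((0, 0, 0, 0, 0, 3); (0, 0, 0, 1, 1, 0); (0, 1, 1, 0, 0, 0); (4, 0, 0, 0, 2, 0); (0, 0, 1, 0, 0, 0))


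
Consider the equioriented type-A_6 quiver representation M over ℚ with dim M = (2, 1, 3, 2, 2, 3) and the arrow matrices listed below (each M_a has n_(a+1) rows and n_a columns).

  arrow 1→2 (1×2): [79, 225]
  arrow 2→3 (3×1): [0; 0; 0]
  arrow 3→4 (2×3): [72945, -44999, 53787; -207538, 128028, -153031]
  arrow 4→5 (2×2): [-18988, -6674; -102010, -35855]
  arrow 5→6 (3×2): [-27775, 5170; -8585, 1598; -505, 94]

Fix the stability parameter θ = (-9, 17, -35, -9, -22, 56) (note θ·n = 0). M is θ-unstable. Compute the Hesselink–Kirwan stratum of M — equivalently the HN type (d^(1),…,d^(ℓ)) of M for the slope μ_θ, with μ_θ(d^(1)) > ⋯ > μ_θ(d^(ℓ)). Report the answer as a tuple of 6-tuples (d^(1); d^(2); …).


Barcode: M ≅ I[1,1], I[1,2], I[3,3], I[3,4], I[3,5], I[5,6], I[6,6]^2. HN layers by μ_θ (6 steps, strictly decreasing):
  μ^(1)=56; μ^(2)=17; μ^(3)=-9; μ^(4)=-31/2; μ^(5)=-22; μ^(6)=-35

((0, 0, 0, 0, 0, 3); (0, 1, 0, 0, 0, 0); (2, 0, 0, 1, 0, 0); (0, 0, 0, 1, 1, 0); (0, 0, 0, 0, 1, 0); (0, 0, 3, 0, 0, 0))


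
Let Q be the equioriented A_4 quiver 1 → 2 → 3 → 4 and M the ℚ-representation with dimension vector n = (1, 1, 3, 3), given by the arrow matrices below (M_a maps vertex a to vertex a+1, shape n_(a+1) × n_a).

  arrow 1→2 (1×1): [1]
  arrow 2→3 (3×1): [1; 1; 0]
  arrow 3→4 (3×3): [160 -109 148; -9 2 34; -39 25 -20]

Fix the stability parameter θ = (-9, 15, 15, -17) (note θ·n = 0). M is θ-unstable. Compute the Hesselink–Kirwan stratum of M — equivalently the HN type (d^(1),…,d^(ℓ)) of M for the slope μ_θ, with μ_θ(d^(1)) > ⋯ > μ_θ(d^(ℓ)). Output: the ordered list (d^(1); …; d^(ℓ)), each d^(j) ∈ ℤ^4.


Barcode: M ≅ I[1,4], I[3,4]^2. HN layers by μ_θ (3 steps, strictly decreasing):
  μ^(1)=13/3; μ^(2)=-1; μ^(3)=-9

((0, 1, 1, 1); (0, 0, 2, 2); (1, 0, 0, 0))


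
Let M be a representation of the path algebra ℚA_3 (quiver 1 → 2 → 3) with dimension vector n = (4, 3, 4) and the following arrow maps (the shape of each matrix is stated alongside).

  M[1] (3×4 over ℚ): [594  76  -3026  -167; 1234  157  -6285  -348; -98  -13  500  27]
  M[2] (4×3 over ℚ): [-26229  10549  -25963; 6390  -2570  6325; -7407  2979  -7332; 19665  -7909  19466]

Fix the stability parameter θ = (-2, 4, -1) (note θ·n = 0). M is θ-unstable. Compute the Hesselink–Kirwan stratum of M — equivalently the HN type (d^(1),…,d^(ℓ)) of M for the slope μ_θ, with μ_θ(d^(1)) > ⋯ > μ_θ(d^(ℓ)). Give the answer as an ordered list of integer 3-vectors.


Interval decomposition of M: I[1,1], I[1,2], I[1,3]^2, I[3,3]^2.
HN type (ℓ=4): μ^(1)=4; μ^(2)=3/2; μ^(3)=-1; μ^(4)=-2

((0, 1, 0); (0, 2, 2); (0, 0, 2); (4, 0, 0))


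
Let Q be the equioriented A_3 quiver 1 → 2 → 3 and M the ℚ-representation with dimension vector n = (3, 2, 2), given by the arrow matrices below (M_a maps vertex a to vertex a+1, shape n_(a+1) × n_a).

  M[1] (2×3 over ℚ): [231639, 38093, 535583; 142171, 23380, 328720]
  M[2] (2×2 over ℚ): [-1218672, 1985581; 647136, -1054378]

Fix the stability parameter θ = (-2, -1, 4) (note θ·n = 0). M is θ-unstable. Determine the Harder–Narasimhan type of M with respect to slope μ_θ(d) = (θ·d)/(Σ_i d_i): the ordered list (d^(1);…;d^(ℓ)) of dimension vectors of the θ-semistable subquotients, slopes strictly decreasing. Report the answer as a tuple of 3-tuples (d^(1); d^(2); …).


Via rank(M_{q-1}∘⋯∘M_p): M ≅ I[1,1], I[1,2], I[1,3], I[3,3].
μ_θ-semistable layers: μ^(1)=4; μ^(2)=-1; μ^(3)=-2

((0, 0, 2); (0, 2, 0); (3, 0, 0))


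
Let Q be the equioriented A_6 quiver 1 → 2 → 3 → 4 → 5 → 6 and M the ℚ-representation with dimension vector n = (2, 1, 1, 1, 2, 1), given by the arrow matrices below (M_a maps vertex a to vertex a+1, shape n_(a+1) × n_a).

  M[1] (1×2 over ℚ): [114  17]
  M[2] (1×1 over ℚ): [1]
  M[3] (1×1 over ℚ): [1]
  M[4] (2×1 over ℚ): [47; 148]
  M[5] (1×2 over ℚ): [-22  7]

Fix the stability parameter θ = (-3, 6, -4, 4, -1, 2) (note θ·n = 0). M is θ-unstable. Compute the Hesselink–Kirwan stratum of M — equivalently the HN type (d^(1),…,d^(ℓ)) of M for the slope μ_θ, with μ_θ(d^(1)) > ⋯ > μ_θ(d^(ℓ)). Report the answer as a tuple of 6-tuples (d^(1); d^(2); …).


Barcode: M ≅ I[1,1], I[1,6], I[5,5]. HN layers by μ_θ (5 steps, strictly decreasing):
  μ^(1)=2; μ^(2)=3/2; μ^(3)=1; μ^(4)=-1; μ^(5)=-3

((0, 0, 0, 0, 0, 1); (0, 0, 0, 1, 1, 0); (0, 1, 1, 0, 0, 0); (0, 0, 0, 0, 1, 0); (2, 0, 0, 0, 0, 0))


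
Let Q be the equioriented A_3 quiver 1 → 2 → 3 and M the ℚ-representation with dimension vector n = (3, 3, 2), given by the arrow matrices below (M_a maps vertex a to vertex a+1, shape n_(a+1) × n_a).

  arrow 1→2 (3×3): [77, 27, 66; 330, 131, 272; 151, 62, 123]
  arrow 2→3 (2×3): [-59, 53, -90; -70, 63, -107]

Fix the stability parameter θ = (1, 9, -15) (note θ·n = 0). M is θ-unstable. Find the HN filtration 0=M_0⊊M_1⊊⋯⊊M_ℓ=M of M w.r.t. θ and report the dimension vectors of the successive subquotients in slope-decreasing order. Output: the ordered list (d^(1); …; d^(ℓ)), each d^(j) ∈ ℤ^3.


Via rank(M_{q-1}∘⋯∘M_p): M ≅ I[1,2], I[1,3]^2.
μ_θ-semistable layers: μ^(1)=9; μ^(2)=1; μ^(3)=-5/3

((0, 1, 0); (1, 0, 0); (2, 2, 2))


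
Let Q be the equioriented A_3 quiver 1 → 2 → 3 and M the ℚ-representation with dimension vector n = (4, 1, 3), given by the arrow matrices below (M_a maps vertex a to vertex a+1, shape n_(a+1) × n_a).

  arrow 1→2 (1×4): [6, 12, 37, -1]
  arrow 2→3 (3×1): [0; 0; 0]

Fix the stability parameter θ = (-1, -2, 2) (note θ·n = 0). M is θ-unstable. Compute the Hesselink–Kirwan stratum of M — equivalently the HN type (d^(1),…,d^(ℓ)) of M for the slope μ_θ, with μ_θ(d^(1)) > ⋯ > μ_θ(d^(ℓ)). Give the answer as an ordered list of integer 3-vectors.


Barcode: M ≅ I[1,1]^3, I[1,2], I[3,3]^3. HN layers by μ_θ (3 steps, strictly decreasing):
  μ^(1)=2; μ^(2)=-1; μ^(3)=-3/2

((0, 0, 3); (3, 0, 0); (1, 1, 0))


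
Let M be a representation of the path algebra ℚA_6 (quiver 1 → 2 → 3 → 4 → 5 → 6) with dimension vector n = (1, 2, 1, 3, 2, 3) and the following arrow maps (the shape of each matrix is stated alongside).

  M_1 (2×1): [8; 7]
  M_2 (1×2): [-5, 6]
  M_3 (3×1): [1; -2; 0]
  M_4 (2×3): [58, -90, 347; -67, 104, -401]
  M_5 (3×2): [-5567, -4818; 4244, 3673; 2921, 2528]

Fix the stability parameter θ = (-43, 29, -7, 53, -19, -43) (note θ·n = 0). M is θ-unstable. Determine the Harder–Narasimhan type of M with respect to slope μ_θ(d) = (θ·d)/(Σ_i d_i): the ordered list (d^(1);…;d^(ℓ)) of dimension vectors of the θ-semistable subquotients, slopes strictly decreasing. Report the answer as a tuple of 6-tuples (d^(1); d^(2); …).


Interval decomposition of M: I[1,6], I[2,2], I[4,4], I[4,6], I[6,6].
HN type (ℓ=5): μ^(1)=53; μ^(2)=29; μ^(3)=13/5; μ^(4)=-3; μ^(5)=-43

((0, 0, 0, 1, 0, 0); (0, 1, 0, 0, 0, 0); (0, 1, 1, 1, 1, 1); (0, 0, 0, 1, 1, 1); (1, 0, 0, 0, 0, 1))


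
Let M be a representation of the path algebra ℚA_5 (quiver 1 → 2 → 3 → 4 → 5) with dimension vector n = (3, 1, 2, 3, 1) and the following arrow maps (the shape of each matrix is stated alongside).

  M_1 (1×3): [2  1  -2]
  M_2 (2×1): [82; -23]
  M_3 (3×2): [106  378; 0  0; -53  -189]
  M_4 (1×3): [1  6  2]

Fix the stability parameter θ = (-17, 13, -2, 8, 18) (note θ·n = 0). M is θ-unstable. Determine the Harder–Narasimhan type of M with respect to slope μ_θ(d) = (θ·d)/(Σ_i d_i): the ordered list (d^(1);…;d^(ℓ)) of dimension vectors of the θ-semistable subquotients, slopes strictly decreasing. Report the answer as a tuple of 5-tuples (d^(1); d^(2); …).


Barcode: M ≅ I[1,1]^2, I[1,4], I[3,3], I[4,4], I[4,5]. HN layers by μ_θ (5 steps, strictly decreasing):
  μ^(1)=18; μ^(2)=8; μ^(3)=11/2; μ^(4)=-2; μ^(5)=-17

((0, 0, 0, 0, 1); (0, 0, 0, 3, 0); (0, 1, 1, 0, 0); (0, 0, 1, 0, 0); (3, 0, 0, 0, 0))


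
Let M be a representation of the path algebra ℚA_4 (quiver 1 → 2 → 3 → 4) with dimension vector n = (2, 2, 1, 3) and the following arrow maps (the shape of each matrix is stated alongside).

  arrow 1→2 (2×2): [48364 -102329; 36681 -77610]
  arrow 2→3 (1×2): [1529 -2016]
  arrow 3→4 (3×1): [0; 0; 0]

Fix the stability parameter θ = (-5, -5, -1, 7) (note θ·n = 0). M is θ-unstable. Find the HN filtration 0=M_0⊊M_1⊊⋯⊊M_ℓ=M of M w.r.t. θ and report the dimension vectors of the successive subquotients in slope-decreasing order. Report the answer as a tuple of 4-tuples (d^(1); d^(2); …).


Via rank(M_{q-1}∘⋯∘M_p): M ≅ I[1,2], I[1,3], I[4,4]^3.
μ_θ-semistable layers: μ^(1)=7; μ^(2)=-1; μ^(3)=-5

((0, 0, 0, 3); (0, 0, 1, 0); (2, 2, 0, 0))


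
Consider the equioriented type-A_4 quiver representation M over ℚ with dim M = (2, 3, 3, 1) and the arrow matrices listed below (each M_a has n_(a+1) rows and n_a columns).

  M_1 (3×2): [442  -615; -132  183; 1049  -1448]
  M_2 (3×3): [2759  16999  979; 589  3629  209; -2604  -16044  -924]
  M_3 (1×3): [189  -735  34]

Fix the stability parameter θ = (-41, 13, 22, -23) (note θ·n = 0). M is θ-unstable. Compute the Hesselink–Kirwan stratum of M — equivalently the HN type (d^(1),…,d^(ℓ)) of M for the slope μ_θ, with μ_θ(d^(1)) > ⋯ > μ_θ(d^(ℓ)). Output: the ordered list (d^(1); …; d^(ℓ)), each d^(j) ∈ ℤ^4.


Via rank(M_{q-1}∘⋯∘M_p): M ≅ I[1,2], I[1,3], I[2,2], I[3,3], I[3,4].
μ_θ-semistable layers: μ^(1)=22; μ^(2)=13; μ^(3)=-1/2; μ^(4)=-41

((0, 0, 2, 0); (0, 3, 0, 0); (0, 0, 1, 1); (2, 0, 0, 0))


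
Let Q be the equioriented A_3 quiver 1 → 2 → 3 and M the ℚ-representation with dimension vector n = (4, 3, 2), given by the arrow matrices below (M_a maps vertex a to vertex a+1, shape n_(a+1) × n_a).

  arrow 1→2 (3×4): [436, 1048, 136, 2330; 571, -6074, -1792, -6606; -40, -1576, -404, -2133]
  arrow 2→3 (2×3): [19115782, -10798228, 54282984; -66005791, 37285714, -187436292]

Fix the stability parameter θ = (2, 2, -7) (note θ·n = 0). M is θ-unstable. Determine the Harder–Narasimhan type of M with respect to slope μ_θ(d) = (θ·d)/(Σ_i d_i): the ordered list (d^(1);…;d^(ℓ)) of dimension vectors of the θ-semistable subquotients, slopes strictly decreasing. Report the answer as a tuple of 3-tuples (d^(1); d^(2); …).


Barcode: M ≅ I[1,1]^2, I[1,2], I[1,3], I[2,2], I[3,3]. HN layers by μ_θ (3 steps, strictly decreasing):
  μ^(1)=2; μ^(2)=-1; μ^(3)=-7

((3, 2, 0); (1, 1, 1); (0, 0, 1))


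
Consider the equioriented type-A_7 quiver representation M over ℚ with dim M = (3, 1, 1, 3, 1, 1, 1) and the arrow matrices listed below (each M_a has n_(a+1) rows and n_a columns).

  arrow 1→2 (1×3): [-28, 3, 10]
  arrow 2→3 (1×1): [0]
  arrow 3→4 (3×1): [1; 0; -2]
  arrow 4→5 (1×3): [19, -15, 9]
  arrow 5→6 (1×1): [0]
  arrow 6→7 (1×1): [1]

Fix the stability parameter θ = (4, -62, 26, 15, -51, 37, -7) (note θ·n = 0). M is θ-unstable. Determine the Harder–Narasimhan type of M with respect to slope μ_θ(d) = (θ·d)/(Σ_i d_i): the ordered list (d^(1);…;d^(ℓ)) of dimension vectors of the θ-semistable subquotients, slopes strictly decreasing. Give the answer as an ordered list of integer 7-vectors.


Barcode: M ≅ I[1,1]^2, I[1,2], I[3,5], I[4,4]^2, I[6,7]. HN layers by μ_θ (4 steps, strictly decreasing):
  μ^(1)=15; μ^(2)=4; μ^(3)=-10/3; μ^(4)=-29

((0, 0, 0, 2, 0, 1, 1); (2, 0, 0, 0, 0, 0, 0); (0, 0, 1, 1, 1, 0, 0); (1, 1, 0, 0, 0, 0, 0))


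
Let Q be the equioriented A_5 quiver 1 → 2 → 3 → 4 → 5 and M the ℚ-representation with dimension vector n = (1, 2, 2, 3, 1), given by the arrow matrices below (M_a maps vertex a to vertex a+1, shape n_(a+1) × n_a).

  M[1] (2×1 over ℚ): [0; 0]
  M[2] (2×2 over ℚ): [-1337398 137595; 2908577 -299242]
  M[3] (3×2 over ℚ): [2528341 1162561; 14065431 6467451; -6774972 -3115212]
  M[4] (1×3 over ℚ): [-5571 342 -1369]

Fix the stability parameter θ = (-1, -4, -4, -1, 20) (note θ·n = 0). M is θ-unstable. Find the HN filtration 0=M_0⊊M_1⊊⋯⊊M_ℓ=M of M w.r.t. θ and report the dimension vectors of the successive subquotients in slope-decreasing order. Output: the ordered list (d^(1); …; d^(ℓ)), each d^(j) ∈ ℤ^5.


Via rank(M_{q-1}∘⋯∘M_p): M ≅ I[1,1], I[2,3], I[2,5], I[4,4]^2.
μ_θ-semistable layers: μ^(1)=20; μ^(2)=-1; μ^(3)=-4

((0, 0, 0, 0, 1); (1, 0, 0, 3, 0); (0, 2, 2, 0, 0))


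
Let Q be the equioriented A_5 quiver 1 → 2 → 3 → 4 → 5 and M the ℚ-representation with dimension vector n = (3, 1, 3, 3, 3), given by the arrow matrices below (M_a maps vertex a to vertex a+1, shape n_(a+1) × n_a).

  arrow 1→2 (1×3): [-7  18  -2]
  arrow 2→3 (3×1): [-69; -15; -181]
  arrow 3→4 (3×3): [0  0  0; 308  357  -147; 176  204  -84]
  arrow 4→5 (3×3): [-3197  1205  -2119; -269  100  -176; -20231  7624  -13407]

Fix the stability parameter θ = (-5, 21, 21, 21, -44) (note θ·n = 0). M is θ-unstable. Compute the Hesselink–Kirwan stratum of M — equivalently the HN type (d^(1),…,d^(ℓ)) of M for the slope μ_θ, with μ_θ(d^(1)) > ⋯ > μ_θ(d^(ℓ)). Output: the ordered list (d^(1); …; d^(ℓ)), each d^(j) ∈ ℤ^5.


Barcode: M ≅ I[1,1]^2, I[1,3], I[3,3], I[3,5], I[4,5]^2. HN layers by μ_θ (4 steps, strictly decreasing):
  μ^(1)=21; μ^(2)=-2/3; μ^(3)=-5; μ^(4)=-23/2

((0, 1, 2, 0, 0); (0, 0, 1, 1, 1); (3, 0, 0, 0, 0); (0, 0, 0, 2, 2))


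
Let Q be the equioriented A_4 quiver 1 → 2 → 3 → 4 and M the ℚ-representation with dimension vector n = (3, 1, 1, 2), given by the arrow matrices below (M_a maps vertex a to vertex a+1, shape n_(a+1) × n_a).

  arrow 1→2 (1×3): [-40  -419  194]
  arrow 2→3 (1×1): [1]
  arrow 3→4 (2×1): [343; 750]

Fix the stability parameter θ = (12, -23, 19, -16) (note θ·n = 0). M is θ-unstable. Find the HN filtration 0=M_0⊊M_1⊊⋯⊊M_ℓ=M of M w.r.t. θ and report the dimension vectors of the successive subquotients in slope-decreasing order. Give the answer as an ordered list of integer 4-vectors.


Barcode: M ≅ I[1,1]^2, I[1,4], I[4,4]. HN layers by μ_θ (4 steps, strictly decreasing):
  μ^(1)=12; μ^(2)=3/2; μ^(3)=-11/2; μ^(4)=-16

((2, 0, 0, 0); (0, 0, 1, 1); (1, 1, 0, 0); (0, 0, 0, 1))


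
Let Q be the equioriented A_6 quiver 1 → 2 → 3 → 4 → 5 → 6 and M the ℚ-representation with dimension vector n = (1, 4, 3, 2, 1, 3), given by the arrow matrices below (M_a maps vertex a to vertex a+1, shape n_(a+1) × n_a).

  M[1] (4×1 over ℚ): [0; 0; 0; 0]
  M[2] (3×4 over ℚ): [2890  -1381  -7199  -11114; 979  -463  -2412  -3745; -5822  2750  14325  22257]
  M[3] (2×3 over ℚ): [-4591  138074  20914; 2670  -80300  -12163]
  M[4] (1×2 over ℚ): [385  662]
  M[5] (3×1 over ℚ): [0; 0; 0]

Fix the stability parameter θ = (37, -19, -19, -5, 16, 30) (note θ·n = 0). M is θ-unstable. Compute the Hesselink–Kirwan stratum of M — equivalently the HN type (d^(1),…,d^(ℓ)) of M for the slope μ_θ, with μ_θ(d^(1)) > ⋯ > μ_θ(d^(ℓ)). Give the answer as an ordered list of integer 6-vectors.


Via rank(M_{q-1}∘⋯∘M_p): M ≅ I[1,1], I[2,2], I[2,3], I[2,4], I[2,5], I[6,6]^3.
μ_θ-semistable layers: μ^(1)=37; μ^(2)=30; μ^(3)=16; μ^(4)=-5; μ^(5)=-19

((1, 0, 0, 0, 0, 0); (0, 0, 0, 0, 0, 3); (0, 0, 0, 0, 1, 0); (0, 0, 0, 2, 0, 0); (0, 4, 3, 0, 0, 0))


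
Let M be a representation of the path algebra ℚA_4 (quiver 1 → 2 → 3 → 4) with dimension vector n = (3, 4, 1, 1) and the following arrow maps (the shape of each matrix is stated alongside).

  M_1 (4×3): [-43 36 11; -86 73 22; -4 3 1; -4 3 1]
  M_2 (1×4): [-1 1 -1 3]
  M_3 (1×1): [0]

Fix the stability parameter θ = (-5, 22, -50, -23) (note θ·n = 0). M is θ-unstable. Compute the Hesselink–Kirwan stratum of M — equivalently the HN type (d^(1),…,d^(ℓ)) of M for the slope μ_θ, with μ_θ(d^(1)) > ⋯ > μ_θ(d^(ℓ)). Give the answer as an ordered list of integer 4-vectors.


Interval decomposition of M: I[1,2]^2, I[1,3], I[2,2], I[4,4].
HN type (ℓ=4): μ^(1)=22; μ^(2)=-5; μ^(3)=-11; μ^(4)=-23

((0, 3, 0, 0); (2, 0, 0, 0); (1, 1, 1, 0); (0, 0, 0, 1))


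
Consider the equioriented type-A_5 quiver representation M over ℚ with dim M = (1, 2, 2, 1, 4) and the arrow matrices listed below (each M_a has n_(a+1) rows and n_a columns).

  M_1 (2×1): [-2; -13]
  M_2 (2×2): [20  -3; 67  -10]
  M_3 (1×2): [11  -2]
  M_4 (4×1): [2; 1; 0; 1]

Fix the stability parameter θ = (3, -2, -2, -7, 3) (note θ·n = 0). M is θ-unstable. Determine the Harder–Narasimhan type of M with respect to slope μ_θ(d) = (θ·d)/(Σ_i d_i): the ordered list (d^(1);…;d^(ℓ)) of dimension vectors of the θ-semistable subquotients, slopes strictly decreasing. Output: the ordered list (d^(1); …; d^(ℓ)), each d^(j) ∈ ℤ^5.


Via rank(M_{q-1}∘⋯∘M_p): M ≅ I[1,5], I[2,3], I[5,5]^3.
μ_θ-semistable layers: μ^(1)=3; μ^(2)=-2

((0, 0, 0, 0, 4); (1, 2, 2, 1, 0))


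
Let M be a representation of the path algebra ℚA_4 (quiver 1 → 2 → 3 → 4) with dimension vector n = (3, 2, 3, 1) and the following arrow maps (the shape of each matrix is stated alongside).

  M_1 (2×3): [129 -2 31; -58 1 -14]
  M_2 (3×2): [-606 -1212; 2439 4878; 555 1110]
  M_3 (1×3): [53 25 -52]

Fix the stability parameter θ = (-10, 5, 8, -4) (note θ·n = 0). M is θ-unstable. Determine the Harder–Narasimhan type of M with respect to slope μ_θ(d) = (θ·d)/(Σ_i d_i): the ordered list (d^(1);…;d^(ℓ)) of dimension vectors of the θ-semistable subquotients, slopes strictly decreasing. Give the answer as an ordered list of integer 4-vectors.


Via rank(M_{q-1}∘⋯∘M_p): M ≅ I[1,1], I[1,2], I[1,4], I[3,3]^2.
μ_θ-semistable layers: μ^(1)=8; μ^(2)=5; μ^(3)=3; μ^(4)=-10

((0, 0, 2, 0); (0, 1, 0, 0); (0, 1, 1, 1); (3, 0, 0, 0))


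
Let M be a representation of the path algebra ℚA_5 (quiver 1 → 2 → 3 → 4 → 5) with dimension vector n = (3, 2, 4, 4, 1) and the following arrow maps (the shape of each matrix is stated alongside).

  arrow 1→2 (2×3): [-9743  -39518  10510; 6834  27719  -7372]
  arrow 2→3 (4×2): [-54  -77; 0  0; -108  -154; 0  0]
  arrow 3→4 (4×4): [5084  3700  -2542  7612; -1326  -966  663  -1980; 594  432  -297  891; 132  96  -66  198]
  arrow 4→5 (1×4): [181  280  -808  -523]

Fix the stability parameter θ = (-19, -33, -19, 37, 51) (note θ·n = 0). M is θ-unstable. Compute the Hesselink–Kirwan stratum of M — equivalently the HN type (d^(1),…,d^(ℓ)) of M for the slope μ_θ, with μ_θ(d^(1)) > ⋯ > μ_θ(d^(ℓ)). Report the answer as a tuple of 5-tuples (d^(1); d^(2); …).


Via rank(M_{q-1}∘⋯∘M_p): M ≅ I[1,1], I[1,2], I[1,3], I[3,3], I[3,4], I[3,5], I[4,4]^2.
μ_θ-semistable layers: μ^(1)=51; μ^(2)=37; μ^(3)=-19; μ^(4)=-26

((0, 0, 0, 0, 1); (0, 0, 0, 4, 0); (1, 0, 4, 0, 0); (2, 2, 0, 0, 0))


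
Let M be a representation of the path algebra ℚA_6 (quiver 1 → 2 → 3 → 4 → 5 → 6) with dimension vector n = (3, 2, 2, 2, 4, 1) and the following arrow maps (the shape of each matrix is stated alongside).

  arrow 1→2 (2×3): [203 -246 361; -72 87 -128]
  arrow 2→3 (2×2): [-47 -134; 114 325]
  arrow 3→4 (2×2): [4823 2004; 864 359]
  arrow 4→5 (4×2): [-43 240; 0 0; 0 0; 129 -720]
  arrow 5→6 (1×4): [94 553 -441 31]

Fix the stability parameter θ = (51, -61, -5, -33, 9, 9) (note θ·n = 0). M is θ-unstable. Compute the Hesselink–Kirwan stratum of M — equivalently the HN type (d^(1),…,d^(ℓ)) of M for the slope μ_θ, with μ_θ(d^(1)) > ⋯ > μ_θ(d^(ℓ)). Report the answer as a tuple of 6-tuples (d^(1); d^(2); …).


Interval decomposition of M: I[1,1], I[1,4], I[1,6], I[5,5]^3.
HN type (ℓ=3): μ^(1)=51; μ^(2)=9; μ^(3)=-12

((1, 0, 0, 0, 0, 0); (0, 0, 0, 0, 4, 1); (2, 2, 2, 2, 0, 0))


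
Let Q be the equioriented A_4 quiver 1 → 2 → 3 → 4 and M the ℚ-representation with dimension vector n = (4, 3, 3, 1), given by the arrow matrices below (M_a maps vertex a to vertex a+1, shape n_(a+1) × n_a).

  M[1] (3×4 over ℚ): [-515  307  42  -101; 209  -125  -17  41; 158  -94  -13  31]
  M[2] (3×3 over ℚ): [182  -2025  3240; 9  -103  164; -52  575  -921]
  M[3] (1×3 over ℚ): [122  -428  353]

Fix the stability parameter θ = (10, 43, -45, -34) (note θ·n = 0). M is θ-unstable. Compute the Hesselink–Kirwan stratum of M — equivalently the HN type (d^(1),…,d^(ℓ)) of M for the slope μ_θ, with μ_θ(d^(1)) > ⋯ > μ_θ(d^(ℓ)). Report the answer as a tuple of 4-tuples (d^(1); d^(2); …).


Via rank(M_{q-1}∘⋯∘M_p): M ≅ I[1,1], I[1,3]^2, I[1,4].
μ_θ-semistable layers: μ^(1)=10; μ^(2)=8/3; μ^(3)=-13/2

((1, 0, 0, 0); (2, 2, 2, 0); (1, 1, 1, 1))


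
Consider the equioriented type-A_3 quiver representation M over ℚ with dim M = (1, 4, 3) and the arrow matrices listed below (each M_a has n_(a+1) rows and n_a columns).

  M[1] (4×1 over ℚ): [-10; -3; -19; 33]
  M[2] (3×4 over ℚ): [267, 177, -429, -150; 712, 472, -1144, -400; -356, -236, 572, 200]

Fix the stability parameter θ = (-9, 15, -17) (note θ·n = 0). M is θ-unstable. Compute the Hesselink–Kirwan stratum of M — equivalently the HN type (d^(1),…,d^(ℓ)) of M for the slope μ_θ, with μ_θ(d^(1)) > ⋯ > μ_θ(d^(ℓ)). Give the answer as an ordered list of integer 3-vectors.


Via rank(M_{q-1}∘⋯∘M_p): M ≅ I[1,2], I[2,2]^2, I[2,3], I[3,3]^2.
μ_θ-semistable layers: μ^(1)=15; μ^(2)=-1; μ^(3)=-9; μ^(4)=-17

((0, 3, 0); (0, 1, 1); (1, 0, 0); (0, 0, 2))


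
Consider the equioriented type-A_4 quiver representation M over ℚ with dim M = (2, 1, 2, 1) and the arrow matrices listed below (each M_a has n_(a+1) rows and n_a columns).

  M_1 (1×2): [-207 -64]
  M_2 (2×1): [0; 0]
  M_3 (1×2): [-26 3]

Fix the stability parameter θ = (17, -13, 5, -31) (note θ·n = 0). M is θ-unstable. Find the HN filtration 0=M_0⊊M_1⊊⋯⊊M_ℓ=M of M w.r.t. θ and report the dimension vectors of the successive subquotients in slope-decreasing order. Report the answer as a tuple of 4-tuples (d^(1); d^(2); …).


Interval decomposition of M: I[1,1], I[1,2], I[3,3], I[3,4].
HN type (ℓ=4): μ^(1)=17; μ^(2)=5; μ^(3)=2; μ^(4)=-13

((1, 0, 0, 0); (0, 0, 1, 0); (1, 1, 0, 0); (0, 0, 1, 1))


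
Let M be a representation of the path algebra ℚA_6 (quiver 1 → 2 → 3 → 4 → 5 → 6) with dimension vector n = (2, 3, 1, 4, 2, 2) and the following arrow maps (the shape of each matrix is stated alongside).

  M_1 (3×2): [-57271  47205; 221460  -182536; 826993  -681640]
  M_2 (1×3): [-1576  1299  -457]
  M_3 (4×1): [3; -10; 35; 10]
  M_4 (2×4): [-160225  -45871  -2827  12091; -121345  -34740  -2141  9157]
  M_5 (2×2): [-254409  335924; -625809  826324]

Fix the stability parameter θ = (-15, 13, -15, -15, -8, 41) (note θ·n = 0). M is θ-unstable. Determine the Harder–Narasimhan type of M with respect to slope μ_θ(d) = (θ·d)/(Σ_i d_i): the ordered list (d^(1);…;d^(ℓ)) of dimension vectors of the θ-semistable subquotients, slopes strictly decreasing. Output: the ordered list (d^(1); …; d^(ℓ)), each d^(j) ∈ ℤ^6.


Barcode: M ≅ I[1,2], I[1,4], I[2,2], I[4,4], I[4,5], I[4,6], I[6,6]. HN layers by μ_θ (5 steps, strictly decreasing):
  μ^(1)=41; μ^(2)=13; μ^(3)=-17/3; μ^(4)=-8; μ^(5)=-15

((0, 0, 0, 0, 0, 2); (0, 2, 0, 0, 0, 0); (0, 1, 1, 1, 0, 0); (0, 0, 0, 0, 2, 0); (2, 0, 0, 3, 0, 0))


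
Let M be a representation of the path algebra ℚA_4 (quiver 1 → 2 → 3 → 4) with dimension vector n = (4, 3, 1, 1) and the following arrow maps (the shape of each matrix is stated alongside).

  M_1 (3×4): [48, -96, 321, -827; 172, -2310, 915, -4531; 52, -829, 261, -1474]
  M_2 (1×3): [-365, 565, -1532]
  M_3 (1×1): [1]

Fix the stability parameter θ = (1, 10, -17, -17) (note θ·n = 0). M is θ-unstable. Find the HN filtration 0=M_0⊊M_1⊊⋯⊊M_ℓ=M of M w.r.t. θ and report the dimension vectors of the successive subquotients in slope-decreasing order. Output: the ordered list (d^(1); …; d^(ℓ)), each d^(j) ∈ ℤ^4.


Barcode: M ≅ I[1,1], I[1,2]^2, I[1,4]. HN layers by μ_θ (3 steps, strictly decreasing):
  μ^(1)=10; μ^(2)=1; μ^(3)=-23/4

((0, 2, 0, 0); (3, 0, 0, 0); (1, 1, 1, 1))


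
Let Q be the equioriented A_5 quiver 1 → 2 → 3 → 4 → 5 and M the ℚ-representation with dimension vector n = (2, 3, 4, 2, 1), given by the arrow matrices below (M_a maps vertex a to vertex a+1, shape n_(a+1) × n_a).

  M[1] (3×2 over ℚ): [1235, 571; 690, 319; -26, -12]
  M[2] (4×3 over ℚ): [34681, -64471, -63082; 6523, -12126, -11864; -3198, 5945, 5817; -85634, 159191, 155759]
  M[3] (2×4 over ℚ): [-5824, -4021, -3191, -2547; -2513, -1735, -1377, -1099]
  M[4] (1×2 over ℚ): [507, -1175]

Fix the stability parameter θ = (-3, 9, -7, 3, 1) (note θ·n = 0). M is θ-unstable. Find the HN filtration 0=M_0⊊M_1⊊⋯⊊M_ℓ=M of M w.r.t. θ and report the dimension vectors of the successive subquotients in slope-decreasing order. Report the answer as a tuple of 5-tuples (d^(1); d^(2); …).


Barcode: M ≅ I[1,4], I[1,5], I[2,3], I[3,3]. HN layers by μ_θ (5 steps, strictly decreasing):
  μ^(1)=3; μ^(2)=2; μ^(3)=1; μ^(4)=-3; μ^(5)=-7

((0, 0, 0, 1, 0); (0, 0, 0, 1, 1); (0, 3, 3, 0, 0); (2, 0, 0, 0, 0); (0, 0, 1, 0, 0))


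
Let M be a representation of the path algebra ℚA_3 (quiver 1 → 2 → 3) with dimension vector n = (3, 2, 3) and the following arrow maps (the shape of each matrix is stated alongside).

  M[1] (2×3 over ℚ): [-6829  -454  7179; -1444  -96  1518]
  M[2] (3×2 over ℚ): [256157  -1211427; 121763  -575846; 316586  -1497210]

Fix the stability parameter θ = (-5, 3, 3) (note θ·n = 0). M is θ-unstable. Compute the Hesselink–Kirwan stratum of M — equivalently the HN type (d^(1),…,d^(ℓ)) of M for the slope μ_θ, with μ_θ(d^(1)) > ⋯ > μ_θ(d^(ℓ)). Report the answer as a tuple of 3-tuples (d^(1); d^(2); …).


Via rank(M_{q-1}∘⋯∘M_p): M ≅ I[1,1], I[1,3]^2, I[3,3].
μ_θ-semistable layers: μ^(1)=3; μ^(2)=-5

((0, 2, 3); (3, 0, 0))


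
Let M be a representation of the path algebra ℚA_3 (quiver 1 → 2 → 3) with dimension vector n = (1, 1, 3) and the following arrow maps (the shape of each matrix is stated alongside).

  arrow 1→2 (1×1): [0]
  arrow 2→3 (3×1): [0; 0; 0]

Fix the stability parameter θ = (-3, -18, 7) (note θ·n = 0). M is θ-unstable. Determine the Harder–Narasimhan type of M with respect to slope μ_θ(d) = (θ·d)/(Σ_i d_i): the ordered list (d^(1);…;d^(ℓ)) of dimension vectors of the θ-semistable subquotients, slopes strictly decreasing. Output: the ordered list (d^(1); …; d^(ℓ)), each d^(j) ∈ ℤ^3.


Barcode: M ≅ I[1,1], I[2,2], I[3,3]^3. HN layers by μ_θ (3 steps, strictly decreasing):
  μ^(1)=7; μ^(2)=-3; μ^(3)=-18

((0, 0, 3); (1, 0, 0); (0, 1, 0))
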